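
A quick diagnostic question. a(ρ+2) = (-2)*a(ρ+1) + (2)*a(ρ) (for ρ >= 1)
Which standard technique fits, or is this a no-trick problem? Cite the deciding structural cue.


Verdict: the characteristic-root method — linear, homogeneous, constant coefficients: solutions of the form r^ρ exist — find the roots of the characteristic polynomial.


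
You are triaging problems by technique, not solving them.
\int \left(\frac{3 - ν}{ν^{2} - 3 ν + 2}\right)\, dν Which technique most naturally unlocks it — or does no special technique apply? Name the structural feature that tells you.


Verdict: partial fractions — once ν^{2} - 3 ν + 2 is factored, each root contributes a simple-fraction term; integrate them one at a time.


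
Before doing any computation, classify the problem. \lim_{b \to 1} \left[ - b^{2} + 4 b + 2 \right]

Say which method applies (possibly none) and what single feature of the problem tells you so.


Method: no special technique — the expression is continuous at 1 — substitute and evaluate; no indeterminate form appears.


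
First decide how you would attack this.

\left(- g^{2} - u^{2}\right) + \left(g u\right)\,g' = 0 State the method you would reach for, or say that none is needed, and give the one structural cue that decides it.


Best approach: the homogeneous substitution — the slope's numerator and denominator have matching total degree, so it depends only on g/u and the ratio substitution collapses it. A Bernoulli substitution is a fair alternative on this equation directly; the homogeneous reading takes it as given.


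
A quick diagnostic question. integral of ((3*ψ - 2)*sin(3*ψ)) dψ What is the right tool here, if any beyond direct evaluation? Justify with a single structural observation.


Diagnosis: integration by parts — the integrand splits as 3*ψ - 2 times sin(3*ψ) — repeatedly differentiating the polynomial part kills it, which is the parts ladder.


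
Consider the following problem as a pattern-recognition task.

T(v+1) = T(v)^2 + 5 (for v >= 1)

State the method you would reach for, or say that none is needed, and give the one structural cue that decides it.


Diagnosis: no special technique — no ansatz, no master substitution, no summation factor survives the nonlinearity here.


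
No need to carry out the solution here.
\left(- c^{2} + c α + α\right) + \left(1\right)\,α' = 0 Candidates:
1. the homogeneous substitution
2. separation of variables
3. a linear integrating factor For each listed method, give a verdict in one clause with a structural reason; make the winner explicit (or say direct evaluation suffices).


Diagnosis: a linear integrating factor — the unknown enters only to the first power against a nonzero forcing term — the integrating-factor template applies directly.
- the homogeneous substitution: rescaling both variables together changes the slope, so no ratio substitution collapses it.
- separation of variables — the two dependences do not factor apart.
- a linear integrating factor — applies; the problem has the shape this method handles.


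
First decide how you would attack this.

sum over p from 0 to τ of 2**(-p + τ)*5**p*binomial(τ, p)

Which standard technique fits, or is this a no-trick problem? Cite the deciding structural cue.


Best approach: the binomial theorem — the summand is term p of a binomial expansion in 5 and 2; the whole sum is a single power.


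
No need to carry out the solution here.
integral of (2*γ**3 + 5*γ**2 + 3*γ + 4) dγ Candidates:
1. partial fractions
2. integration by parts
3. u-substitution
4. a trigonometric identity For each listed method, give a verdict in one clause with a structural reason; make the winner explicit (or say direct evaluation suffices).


Diagnosis: no special technique — nothing composite, nothing rational, nothing trigonometric — each constant-multiple power of γ integrates by the power rule alone.
- partial fractions: there is no rational-function structure to decompose.
- integration by parts: splitting off a factor buys nothing — the integrand integrates directly without parts.
- u-substitution: no substitution does more than relabel what direct integration already handles.
- a trigonometric identity — there is no trigonometric structure at all — the integrand carries no sine or cosine to rewrite.


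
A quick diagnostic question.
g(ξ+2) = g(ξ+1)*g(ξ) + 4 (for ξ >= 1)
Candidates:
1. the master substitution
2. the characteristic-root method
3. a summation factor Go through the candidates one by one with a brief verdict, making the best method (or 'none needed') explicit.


Method: no special technique — once the recursion is nonlinear, characteristic roots, master substitutions, and summation factors are all off the table.
- the master substitution: the recursion shifts the index rather than dividing it.
- the characteristic-root method — the recursion is nonlinear in the sequence values, so no linear-modes ansatz applies.
- a summation factor — the recursion is nonlinear — outside the first-order linear family a summation factor addresses.


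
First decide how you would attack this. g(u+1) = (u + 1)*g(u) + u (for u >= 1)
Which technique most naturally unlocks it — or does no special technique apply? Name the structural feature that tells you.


Diagnosis: a summation factor — the coefficient u + 1 drifts with the index, so no fixed root exists; normalizing by the cumulative product telescopes it.


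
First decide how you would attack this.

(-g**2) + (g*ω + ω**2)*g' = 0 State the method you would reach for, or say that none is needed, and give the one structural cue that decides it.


Method: the homogeneous substitution — the slope's numerator and denominator share total degree; set v = g/ω and the equation drops to separable form. With the right rearrangement (exchanging the roles of the variables where needed), this also fits a Bernoulli template; the homogeneous substitution reads the structure directly.


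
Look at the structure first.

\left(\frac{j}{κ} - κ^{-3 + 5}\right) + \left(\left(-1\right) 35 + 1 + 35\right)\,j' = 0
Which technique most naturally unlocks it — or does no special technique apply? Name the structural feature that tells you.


Verdict: a linear integrating factor — linear in the unknown with genuine forcing: multiply through by the exponential of the integrated coefficient and the left side closes into one derivative.


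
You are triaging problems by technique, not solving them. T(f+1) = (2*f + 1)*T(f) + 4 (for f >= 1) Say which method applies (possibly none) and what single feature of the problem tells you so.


Technique: a summation factor — first-order linear but the coefficient 2*f + 1 moves with the index — divide by the cumulative product and telescope.


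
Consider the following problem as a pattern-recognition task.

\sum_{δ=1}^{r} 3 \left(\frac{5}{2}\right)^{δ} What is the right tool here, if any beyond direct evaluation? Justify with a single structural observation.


Method: the geometric series formula — term-over-term division gives \frac{5}{2} every time — index-free ratio, geometric sum formula applies.


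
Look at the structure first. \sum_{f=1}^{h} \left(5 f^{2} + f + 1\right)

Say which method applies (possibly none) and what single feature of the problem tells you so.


Verdict: no special technique — the sum is polynomial through and through; closed forms for each power of f finish it directly.


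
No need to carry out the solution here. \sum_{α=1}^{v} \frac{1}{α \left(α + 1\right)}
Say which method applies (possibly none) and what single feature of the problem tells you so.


Verdict: telescoping — \frac{1}{α \left(α + 1\right)} decomposes into shift-paired simple fractions; the series telescopes to finitely many boundary pieces.


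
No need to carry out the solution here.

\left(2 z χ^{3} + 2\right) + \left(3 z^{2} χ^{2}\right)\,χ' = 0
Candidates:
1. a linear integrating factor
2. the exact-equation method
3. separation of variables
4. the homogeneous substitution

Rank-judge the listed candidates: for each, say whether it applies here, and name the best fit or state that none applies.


Diagnosis: the exact-equation method — equality of cross partials is the green light — assemble the potential function term by term.
- a linear integrating factor — the unknown enters nonlinearly (through a power, a denominator, or a transcendental function), which the linear integrating-factor recipe cannot absorb as-is — any repair would come from a preliminary substitution, not the factor.
- the exact-equation method: applies; the problem has the shape this method handles.
- separation of variables — no algebra isolates the independent variable on one side and the unknown on the other.
- the homogeneous substitution — the ratio substitution does not collapse this equation.


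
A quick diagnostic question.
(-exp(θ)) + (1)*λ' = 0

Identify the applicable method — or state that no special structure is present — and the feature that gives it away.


Method: no special technique — solved for the derivative, λ never appears on the right — this is a direct integration in θ, not a differential-equations problem at heart.


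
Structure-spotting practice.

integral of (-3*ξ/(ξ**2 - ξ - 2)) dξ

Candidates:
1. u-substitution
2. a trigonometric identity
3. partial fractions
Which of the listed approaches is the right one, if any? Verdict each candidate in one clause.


Best approach: partial fractions — each factor of ξ**2 - ξ - 2 owns one elementary piece of the integrand — separate them and integrate piecewise.
- u-substitution: no subexpression of the integrand pairs with its own derivative as a factor — individual terms may offer their own substitutions, but any change of variable covering the whole integral would have to be constructed from outside the expression.
- a trigonometric identity: no sine or cosine appears, so there is nothing for a trigonometric identity to act on.
- partial fractions: a fit — the right tool for this form.


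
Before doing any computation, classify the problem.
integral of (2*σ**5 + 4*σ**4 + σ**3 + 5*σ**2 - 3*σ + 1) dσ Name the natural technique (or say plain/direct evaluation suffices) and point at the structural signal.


Verdict: no special technique — the integrand is a sum of constant multiples of powers of σ — integrate term by term.


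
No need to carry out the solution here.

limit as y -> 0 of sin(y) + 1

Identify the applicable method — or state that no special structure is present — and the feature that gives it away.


Technique: no special technique — the expression is continuous at the evaluation point — substitute directly; no indeterminate form appears.


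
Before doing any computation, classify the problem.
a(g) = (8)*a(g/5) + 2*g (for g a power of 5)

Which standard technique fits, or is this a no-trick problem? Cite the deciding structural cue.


Verdict: the master substitution — treat m = log base 5 of g as the new clock: one recursion step advances m by one while g scales by 5.


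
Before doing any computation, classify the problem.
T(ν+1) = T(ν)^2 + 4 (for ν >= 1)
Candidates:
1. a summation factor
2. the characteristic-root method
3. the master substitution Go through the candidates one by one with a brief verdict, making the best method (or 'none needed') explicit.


Best approach: no special technique — the recurrence is nonlinear in the sequence terms; no linear-recurrence method fits it as written — one iterates or studies it directly.
- a summation factor: no summation factor applies — the rule is not linear in the sequence values.
- the characteristic-root method — the recursion is nonlinear in the sequence values, so no linear-modes ansatz applies.
- the master substitution: there is no divide-the-index recursive argument.


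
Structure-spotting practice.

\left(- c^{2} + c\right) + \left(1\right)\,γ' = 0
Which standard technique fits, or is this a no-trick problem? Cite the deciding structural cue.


Technique: no special technique — the slope is a pure function of c; integrate both sides and be done.


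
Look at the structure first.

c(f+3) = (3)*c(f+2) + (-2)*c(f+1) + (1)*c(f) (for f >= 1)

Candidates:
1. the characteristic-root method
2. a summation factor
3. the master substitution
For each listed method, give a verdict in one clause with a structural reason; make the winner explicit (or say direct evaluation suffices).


Technique: the characteristic-root method — fixed numeric weights on consecutive terms and no forcing term added: the root method in its home territory.
- the characteristic-root method — yes, a natural case for it.
- a summation factor — the recurrence reaches back more than one step, outside the first-order family a summation factor normalizes.
- the master substitution: with no divided-index recursive call, reindexing by powers of a base buys nothing.


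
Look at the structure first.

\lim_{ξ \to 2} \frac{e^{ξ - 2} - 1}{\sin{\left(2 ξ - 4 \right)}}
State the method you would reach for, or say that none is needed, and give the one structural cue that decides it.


Diagnosis: l'Hôpital's rule (0/0) — plug in 2: top and bottom both hit zero, so differentiate each and retry. The standard small-argument limits would also carry it; the rule is the systematic route.


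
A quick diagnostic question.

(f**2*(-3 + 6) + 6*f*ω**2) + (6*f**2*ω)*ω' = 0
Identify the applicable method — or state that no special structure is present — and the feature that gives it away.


Diagnosis: the exact-equation method — d/dω of (f**2*(-3 + 6) + 6*f*ω**2) equals d/df of 6*f**2*ω: the form is a total differential of one potential — integrate it exactly.


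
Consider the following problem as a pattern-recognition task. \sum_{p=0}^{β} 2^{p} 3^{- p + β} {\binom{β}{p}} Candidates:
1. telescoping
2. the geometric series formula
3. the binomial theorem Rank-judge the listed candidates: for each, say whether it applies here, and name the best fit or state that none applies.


Best approach: the binomial theorem — binomial coefficients against complementary powers of 2 and 3: recognize the binomial expansion and resum.
- telescoping — neither a shifted-difference shape nor integer-spaced poles are present.
- the geometric series formula — the ratio of consecutive terms depends on the index.
- the binomial theorem — applicable, and directly so.


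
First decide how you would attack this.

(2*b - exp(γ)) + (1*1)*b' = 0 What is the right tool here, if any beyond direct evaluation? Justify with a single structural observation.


Best approach: a linear integrating factor — arrange it as b' + 2·b = (the forcing term) and the integrating factor does the rest.


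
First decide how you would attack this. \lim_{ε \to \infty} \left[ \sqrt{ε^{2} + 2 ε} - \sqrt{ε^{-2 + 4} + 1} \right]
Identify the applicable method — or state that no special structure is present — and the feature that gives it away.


Best approach: conjugate multiplication — an infinity-minus-infinity difference with a surviving radical — multiply by the conjugate to cancel the divergence.


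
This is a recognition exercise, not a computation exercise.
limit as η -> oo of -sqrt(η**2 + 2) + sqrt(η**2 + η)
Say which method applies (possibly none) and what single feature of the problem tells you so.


Verdict: conjugate multiplication — infinity minus infinity with a radical in play — multiply by the conjugate so the divergences of sqrt(η**2 + η) and sqrt(η**2 + 2) annihilate.


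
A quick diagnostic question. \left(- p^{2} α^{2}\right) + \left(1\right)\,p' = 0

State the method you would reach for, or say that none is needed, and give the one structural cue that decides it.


Verdict: separation of variables — all dependence on the two variables factors apart, the defining separable shape.


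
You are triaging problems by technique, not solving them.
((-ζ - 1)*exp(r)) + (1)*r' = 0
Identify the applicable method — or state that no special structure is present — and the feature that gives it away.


Diagnosis: separation of variables — separating collects all r-dependence with the derivative and leaves all ζ-dependence opposite: variables separate.


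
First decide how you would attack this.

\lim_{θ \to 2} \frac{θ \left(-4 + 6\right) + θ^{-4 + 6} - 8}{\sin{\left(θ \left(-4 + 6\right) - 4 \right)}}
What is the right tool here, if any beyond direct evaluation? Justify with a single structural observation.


Best approach: l'Hôpital's rule (0/0) — both numerator and denominator vanish at 2: the genuine 0/0 indeterminate that l'Hôpital exists for. Known elementary limits would finish this too — the rule just bypasses the case analysis.


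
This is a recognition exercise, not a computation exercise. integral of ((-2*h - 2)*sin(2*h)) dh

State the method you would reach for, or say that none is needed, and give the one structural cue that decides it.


Verdict: integration by parts — differentiate -2*h - 2, integrate sin(2*h): each pass lowers the polynomial degree, so parts terminates.


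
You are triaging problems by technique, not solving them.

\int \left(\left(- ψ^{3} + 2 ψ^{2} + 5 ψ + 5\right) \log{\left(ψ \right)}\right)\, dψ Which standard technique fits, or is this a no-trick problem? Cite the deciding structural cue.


Diagnosis: integration by parts — the logarithm \log{\left(ψ \right)} wants to be differentiated, not integrated; parts makes that legal.


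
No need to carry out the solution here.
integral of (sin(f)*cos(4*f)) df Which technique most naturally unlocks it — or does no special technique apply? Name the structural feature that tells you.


Diagnosis: a trigonometric identity — apply product-to-sum to sin(f)*cos(4*f): two clean single-angle terms replace one awkward product.


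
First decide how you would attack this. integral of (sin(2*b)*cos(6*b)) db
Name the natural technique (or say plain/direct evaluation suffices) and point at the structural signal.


Technique: a trigonometric identity — sin(2*b)*cos(6*b) mixes two frequencies; the product-to-sum identity splits it into single-frequency sinusoids.


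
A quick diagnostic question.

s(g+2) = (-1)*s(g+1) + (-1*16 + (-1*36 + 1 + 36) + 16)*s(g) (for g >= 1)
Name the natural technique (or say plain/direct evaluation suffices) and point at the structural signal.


Diagnosis: the characteristic-root method — fixed numeric weights on consecutive terms and no forcing term added: the root method in its home territory.


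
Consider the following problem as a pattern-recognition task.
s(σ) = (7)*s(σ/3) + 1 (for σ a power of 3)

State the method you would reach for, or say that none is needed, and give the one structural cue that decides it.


Verdict: the master substitution — index division is the fingerprint: σ/3 in the recursive call means substitute σ = 3^m.


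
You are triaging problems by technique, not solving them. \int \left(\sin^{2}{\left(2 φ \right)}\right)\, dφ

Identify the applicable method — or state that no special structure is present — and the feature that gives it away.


Method: a trigonometric identity — \sin^{2}{\left(2 φ \right)} carries an even exponent — trade it for double-angle cosines before integrating.


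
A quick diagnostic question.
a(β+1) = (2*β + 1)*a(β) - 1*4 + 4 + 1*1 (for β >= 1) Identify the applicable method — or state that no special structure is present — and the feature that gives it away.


Technique: a summation factor — one step of memory with a weight 2*β + 1 that changes as the index grows — the summation-factor construction is built for this.


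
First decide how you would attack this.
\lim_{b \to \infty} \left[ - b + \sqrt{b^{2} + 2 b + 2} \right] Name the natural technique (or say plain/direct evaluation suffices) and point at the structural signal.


Technique: conjugate multiplication — two divergent pieces with a minus sign between them and a radical in the mix: rationalize \sqrt{b^{2} + 2 b + 2} - b before any limit law applies.


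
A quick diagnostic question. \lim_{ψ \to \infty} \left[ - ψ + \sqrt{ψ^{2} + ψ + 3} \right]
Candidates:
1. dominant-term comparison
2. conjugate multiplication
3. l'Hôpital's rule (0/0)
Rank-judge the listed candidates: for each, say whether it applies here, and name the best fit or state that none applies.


Method: conjugate multiplication — infinity minus infinity with a radical in play — multiply by the conjugate so the divergences of \sqrt{ψ^{2} + ψ + 3} and ψ annihilate.
- dominant-term comparison — this limit is not decided by comparing polynomial growth at infinity.
- conjugate multiplication: yes, a natural case for it.
- l'Hôpital's rule (0/0) — substitution produces ∞ − ∞ rather than a vanishing quotient; the rule needs a 0/0 ratio to act on.


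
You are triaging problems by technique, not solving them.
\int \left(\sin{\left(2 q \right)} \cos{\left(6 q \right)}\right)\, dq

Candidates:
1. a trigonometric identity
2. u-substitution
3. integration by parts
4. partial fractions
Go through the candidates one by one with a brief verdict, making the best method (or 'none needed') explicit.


Best approach: a trigonometric identity — the identity turns \sin{\left(2 q \right)} \cos{\left(6 q \right)} into two lone cosines/sines, each trivially integrable.
- a trigonometric identity — applicable, and directly so.
- u-substitution: no subexpression of the integrand pairs with its own derivative as a factor — individual terms may offer their own substitutions, but any change of variable covering the whole integral would have to be constructed from outside the expression.
- integration by parts — not the fit here: there is no polynomial factor to ladder down — parts can still close the trigonometric product by recursion, though the identity rewrite is the direct route.
- partial fractions — the expression is not a ratio of polynomials that decomposes further.


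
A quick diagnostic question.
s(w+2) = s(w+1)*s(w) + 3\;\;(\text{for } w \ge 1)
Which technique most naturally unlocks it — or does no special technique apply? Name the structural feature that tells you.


Verdict: no special technique — the map from one term to the next is curved, not linear, so linear closed-form machinery does not attach.


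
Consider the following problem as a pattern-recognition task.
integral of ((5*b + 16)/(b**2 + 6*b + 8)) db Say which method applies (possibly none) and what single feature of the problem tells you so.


Best approach: partial fractions — each factor of b**2 + 6*b + 8 owns one elementary piece of the integrand — separate them and integrate piecewise.


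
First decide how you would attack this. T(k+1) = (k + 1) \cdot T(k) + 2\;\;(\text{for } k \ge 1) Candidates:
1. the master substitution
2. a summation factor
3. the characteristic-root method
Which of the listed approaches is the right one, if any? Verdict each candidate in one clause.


Method: a summation factor — an index-dependent multiplier k + 1 rules out characteristic roots; a summation factor converts it to a pure difference.
- the master substitution: with no divided-index recursive call, reindexing by powers of a base buys nothing.
- a summation factor — a fit — the right tool for this form.
- the characteristic-root method — the coefficients vary with the index, breaking the constant-coefficient structure the method needs.


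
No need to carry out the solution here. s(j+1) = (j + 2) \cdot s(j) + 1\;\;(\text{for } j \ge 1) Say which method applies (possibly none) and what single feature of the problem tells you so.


Verdict: a summation factor — because the multiplier j + 2 is index-dependent, divide through by its running product and sum the resulting differences.


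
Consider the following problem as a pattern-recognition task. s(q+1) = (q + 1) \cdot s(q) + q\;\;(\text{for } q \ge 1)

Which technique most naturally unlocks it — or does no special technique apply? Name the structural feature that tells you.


Diagnosis: a summation factor — first-order linear but the coefficient q + 1 moves with the index — divide by the cumulative product and telescope.


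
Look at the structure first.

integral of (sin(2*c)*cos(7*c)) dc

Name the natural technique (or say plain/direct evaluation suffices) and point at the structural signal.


Verdict: a trigonometric identity — sin(2*c)*cos(7*c) mixes two frequencies; the product-to-sum identity splits it into single-frequency sinusoids.


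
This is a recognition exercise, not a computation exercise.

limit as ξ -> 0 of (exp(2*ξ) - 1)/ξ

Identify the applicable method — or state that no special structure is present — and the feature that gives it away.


Method: l'Hôpital's rule (0/0) — both numerator and denominator vanish at 0: the genuine 0/0 indeterminate that l'Hôpital exists for. A local series expansion at the point resolves it as well; the rule is the packaged version of that step.


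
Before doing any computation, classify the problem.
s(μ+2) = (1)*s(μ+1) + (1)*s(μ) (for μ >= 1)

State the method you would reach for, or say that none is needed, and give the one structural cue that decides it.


Best approach: the characteristic-root method — try a geometric ansatz r^μ: constant coefficients turn the recurrence into one polynomial equation in r.


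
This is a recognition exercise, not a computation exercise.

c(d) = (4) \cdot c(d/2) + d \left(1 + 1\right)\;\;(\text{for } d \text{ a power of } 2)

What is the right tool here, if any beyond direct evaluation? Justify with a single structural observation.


Best approach: the master substitution — treat m = log base 2 of d as the new clock: one recursion step advances m by one while d scales by 2.


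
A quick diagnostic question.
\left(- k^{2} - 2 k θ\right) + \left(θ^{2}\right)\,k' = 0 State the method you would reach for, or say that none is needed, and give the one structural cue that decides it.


Diagnosis: the homogeneous substitution — scaling θ and k together leaves the slope fixed — it depends only on k/θ, so substitute the ratio. A Bernoulli rewrite works here as the equation stands — the homogeneous substitution is the more immediate reading.


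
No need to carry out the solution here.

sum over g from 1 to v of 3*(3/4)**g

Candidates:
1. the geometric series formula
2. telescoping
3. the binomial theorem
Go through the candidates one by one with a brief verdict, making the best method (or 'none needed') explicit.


Technique: the geometric series formula — check a ratio of consecutive terms: it is 3/4, independent of the index, so the geometric formula closes the sum.
- the geometric series formula — yes — fits the structure here.
- telescoping: neither a shifted-difference shape nor integer-spaced poles are present.
- the binomial theorem: no binomial coefficients pair up with complementary powers here.


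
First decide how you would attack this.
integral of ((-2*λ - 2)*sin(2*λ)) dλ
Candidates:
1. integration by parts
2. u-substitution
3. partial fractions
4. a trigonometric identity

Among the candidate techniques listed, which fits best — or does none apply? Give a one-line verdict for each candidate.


Technique: integration by parts — the integrand splits as -2*λ - 2 times sin(2*λ) — repeatedly differentiating the polynomial part kills it, which is the parts ladder.
- integration by parts: yes, a natural case for it.
- u-substitution: no subexpression of the integrand pairs with its own derivative as a factor — individual terms may offer their own substitutions, but any change of variable covering the whole integral would have to be constructed from outside the expression.
- partial fractions: there is no rational-function structure to decompose.
- a trigonometric identity — the trigonometric factor has no even power to reduce and no cross-frequency product to convert — the standard power-reduction and product-to-sum identities do not engage it.


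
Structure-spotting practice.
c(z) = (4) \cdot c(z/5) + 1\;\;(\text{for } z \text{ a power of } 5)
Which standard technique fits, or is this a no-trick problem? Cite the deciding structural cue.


Best approach: the master substitution — the argument shrinks by the factor 5, so measure the index on a logarithmic scale and the recursion becomes a shift.


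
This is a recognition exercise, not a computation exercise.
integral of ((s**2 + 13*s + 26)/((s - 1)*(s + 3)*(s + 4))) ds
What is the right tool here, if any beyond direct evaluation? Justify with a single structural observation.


Diagnosis: partial fractions — the bottom factors while the top stays lower-degree — split into simple fractions and integrate piece by piece.


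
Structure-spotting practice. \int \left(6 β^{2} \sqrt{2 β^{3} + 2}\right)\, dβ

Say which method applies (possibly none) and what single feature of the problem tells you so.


Diagnosis: u-substitution — a chain-rule shadow: 6 β^{2} alongside a function of 2 β^{3} + 2 means u = 2 β^{3} + 2 unwinds the composition in one step.


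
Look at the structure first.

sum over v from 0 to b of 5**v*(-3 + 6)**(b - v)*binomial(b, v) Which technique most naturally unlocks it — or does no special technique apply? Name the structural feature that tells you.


Diagnosis: the binomial theorem — binomial(b, v) weighting matched powers of 5 and (-3 + 6) is the expanded form of (5 + (-3 + 6))^b — fold it back up.


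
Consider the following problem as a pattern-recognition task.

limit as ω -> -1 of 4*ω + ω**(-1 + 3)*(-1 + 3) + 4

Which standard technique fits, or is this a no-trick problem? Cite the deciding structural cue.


Method: no special technique — no zero denominators, no indeterminate clash at -1 — substitute and read off the value.


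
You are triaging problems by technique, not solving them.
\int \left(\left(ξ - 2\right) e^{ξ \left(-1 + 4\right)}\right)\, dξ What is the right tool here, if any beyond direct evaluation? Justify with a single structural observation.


Verdict: integration by parts — ξ - 2 dies after finitely many derivatives while e^{ξ \left(-1 + 4\right)} cycles under integration — the tabular/parts setup.


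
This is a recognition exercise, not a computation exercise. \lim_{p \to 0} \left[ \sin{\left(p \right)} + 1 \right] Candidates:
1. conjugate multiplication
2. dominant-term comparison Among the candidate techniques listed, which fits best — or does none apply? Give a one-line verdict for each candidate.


Technique: no special technique — the function is continuous at 0; evaluation is itself the limit, no machinery required.
- conjugate multiplication: multiplying by a conjugate would not remove any indeterminacy here.
- dominant-term comparison: this is not a rational comparison of growth rates at infinity.


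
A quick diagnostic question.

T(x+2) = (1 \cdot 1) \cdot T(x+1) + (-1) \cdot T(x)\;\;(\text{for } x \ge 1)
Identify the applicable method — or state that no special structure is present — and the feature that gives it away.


Verdict: the characteristic-root method — linear, homogeneous, constant coefficients: solutions of the form r^x exist — find the roots of the characteristic polynomial.


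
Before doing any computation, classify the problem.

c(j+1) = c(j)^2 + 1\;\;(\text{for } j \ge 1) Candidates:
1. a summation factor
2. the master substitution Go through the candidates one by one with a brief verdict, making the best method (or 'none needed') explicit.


Method: no special technique — the new term depends nonlinearly on the old ones, which disqualifies every superposition-based technique.
- a summation factor: the recursion is nonlinear — outside the first-order linear family a summation factor addresses.
- the master substitution: the recursion shifts the index rather than dividing it.


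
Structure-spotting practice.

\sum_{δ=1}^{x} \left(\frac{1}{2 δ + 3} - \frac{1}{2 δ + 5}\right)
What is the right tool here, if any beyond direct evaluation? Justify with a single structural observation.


Diagnosis: telescoping — spot the paired structure — each term adds \frac{1}{2 δ + 3} and subtracts its successor value, which the next term restores: the definition of a telescoping chain.


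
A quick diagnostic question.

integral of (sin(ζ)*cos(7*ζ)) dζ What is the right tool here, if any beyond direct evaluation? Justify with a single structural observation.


Method: a trigonometric identity — cross-frequency products like sin(ζ)*cos(7*ζ) are the textbook product-to-sum case — the identity converts them to directly integrable sinusoids.


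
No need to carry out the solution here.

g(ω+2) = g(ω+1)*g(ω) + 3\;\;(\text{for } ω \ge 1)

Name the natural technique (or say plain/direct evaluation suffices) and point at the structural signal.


Best approach: no special technique — a nonlinear dependence on earlier terms breaks linearity, and with it every superposition-based closed form.


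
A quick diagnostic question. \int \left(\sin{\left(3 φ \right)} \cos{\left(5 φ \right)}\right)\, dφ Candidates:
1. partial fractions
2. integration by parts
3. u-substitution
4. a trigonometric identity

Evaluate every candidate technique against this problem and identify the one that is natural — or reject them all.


Best approach: a trigonometric identity — mixed-frequency products such as \sin{\left(3 φ \right)} \cos{\left(5 φ \right)} are designed for the product-to-sum formula.
- partial fractions: the expression is not a ratio of polynomials that decomposes further.
- integration by parts — not the fit here: there is no polynomial factor to ladder down — parts can still close the trigonometric product by recursion, though the identity rewrite is the direct route.
- u-substitution: no subexpression of the integrand pairs with its own derivative as a factor — individual terms may offer their own substitutions, but any change of variable covering the whole integral would have to be constructed from outside the expression.
- a trigonometric identity — applicable, and directly so.


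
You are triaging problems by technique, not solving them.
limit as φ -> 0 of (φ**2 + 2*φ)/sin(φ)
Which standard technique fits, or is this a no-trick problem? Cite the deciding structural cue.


Best approach: l'Hôpital's rule (0/0) — the 0/0 form at 0 is the signature situation for l'Hôpital's rule. A first-order expansion at the point is an equally standard path; the rule packages it.


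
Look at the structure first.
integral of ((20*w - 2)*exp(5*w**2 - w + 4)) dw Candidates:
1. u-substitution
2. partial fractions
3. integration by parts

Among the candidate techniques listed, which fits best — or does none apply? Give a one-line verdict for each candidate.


Best approach: u-substitution — set u = 5*w**2 - w + 4: a constant multiple of its derivative, namely 20*w - 2, is present as a factor once the integrand is collected, so the du is sitting there waiting.
- u-substitution — yes, a natural case for it.
- partial fractions — there is no rational-function structure to decompose.
- integration by parts: the non-polynomial partner is not one of the parts kernels — exp, sine, or cosine with a degree-1 argument, or a logarithm.


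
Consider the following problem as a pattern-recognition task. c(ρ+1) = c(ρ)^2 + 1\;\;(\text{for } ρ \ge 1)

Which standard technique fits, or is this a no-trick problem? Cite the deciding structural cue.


Diagnosis: no special technique — the sequence value feeds back through itself nonlinearly — linear superposition fails, and every superposition-based closed form fails with it.


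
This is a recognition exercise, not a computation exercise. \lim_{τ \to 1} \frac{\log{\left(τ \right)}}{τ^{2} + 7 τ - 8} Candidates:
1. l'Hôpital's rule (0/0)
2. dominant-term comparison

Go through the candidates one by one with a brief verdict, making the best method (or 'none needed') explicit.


Technique: l'Hôpital's rule (0/0) — both numerator and denominator vanish at 1: the genuine 0/0 indeterminate that l'Hôpital exists for. Expanding numerator and denominator to first order gives the same value — the rule automates exactly that.
- l'Hôpital's rule (0/0): a fit — the right tool for this form.
- dominant-term comparison — no dominant power emerges to decide the limit by degree comparison.


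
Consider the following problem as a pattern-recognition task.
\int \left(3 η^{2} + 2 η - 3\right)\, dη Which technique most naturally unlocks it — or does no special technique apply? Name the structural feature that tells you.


Technique: no special technique — nothing composite, nothing rational, nothing trigonometric — each constant-multiple power of η integrates by the power rule alone.


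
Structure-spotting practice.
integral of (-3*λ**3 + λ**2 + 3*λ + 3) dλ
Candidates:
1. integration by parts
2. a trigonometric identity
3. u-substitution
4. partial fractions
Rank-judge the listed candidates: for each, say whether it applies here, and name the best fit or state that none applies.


Diagnosis: no special technique — every term is a constant multiple of a power of λ; term-wise power-rule integration needs no preliminary transformation.
- integration by parts — parts would only shuffle a directly integrable integrand.
- a trigonometric identity: with no trigonometric functions present, identity rewriting has no target.
- u-substitution: no substitution does more than relabel what direct integration already handles.
- partial fractions: there is no rational-function structure to decompose.


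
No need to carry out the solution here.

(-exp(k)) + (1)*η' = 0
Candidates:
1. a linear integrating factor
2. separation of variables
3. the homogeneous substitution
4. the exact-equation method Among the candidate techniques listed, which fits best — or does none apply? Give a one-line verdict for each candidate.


Verdict: no special technique — the slope is a function of k alone, so integrate both sides directly.
- a linear integrating factor: the linear template holds only trivially here (the unknown is absent, so the coefficient is zero) — the method is not the natural label.
- separation of variables: with no unknown in the slope, separating variables is a formality — the equation integrates directly.
- the homogeneous substitution — the slope does not depend on the ratio of the variables alone.
- the exact-equation method — with the unknown absent from both coefficients, the cross-partial test holds emptily — nothing for the exact method to work on.


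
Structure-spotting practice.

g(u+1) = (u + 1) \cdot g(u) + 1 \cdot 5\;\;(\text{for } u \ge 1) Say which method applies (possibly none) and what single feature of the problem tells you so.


Best approach: a summation factor — the coefficient u + 1 drifts with the index, so no fixed root exists; normalizing by the cumulative product telescopes it.


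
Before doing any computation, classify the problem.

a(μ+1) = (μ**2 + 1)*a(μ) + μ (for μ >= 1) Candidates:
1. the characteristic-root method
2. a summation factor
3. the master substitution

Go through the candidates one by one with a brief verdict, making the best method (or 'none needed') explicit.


Best approach: a summation factor — normalize by the running product of μ**2 + 1: the left side becomes a difference, and differences sum.
- the characteristic-root method — an index-dependent weight blocks the pure exponential ansatz.
- a summation factor: applicable, and directly so.
- the master substitution — the recursion steps by a constant offset, so exponential reindexing is pointless.
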